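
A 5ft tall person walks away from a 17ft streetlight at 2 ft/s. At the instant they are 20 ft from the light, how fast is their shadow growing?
5/6 ft/s

By similar triangles: 17/(x+s) = 5/s
Solving: s = 5x/12
ds/dt = 5/12 · dx/dt = 5/12 · 2 = 5/6 ft/s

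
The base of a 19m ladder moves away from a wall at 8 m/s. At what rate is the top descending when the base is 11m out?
22√15/15 ≈ 5.68 m/s

x² + y² = 19²
2x·dx/dt + 2y·dy/dt = 0
dy/dt = -x/y · dx/dt = -11/(4√15) · 8 = -22√15/15 m/s
The top is descending at 22√15/15 ≈ 5.68 m/s.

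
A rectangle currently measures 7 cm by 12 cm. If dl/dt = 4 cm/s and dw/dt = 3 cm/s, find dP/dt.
14 cm/s

P = 2(l + w)
dP/dt = 2(dl/dt + dw/dt) = 2(4 + 3) = 14 cm/s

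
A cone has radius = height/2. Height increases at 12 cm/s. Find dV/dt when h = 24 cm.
1728π cm³/s

V = (1/3)π(h/2)²h = πh³/12
dV/dt = πh²/4 · 12
At h = 24: dV/dt = 1728π cm³/s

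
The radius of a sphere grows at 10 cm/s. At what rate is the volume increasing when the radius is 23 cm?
21160π cm³/s

V = (4/3)πr³
dV/dt = dV/dr · dr/dt = 4πr² · 10
At r = 23: dV/dt = 21160π cm³/s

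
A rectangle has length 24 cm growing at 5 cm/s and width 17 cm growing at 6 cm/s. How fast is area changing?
229 cm²/s

A = lw
dA/dt = w·dl/dt + l·dw/dt = 17·5 + 24·6 = 229 cm²/s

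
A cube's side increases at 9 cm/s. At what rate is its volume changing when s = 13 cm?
4563 cm³/s

V = s³
dV/dt = 3s² · ds/dt = 3·13²·9 = 4563 cm³/s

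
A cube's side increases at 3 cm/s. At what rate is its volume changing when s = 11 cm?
1089 cm³/s

V = s³
dV/dt = 3s² · ds/dt = 3·11²·3 = 1089 cm³/s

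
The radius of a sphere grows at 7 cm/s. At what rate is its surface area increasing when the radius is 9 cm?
504π cm²/s

S = 4πr²
dS/dt = dS/dr · dr/dt = 8πr · 7
At r = 9: dS/dt = 504π cm²/s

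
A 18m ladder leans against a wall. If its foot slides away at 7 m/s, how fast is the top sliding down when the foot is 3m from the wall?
√35/5 ≈ 1.183 m/s

x² + y² = 18²
2x·dx/dt + 2y·dy/dt = 0
dy/dt = -x/y · dx/dt = -3/(3√35) · 7 = -√35/5 m/s
The top is descending at √35/5 ≈ 1.183 m/s.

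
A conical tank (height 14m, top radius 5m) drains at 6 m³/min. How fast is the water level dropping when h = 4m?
147/(50π) ≈ 0.9358 m/min

r/h = 5/14, so r = (5/14)h
V = (1/3)πr²h = (1/3)π((5/14)h)²h = (25/588)πh³
dV/dh = (25/196)πh²
dh/dt = (dV/dt)/(dV/dh) = -6/((25/196)π·4²) = -147/(50π) m/min
The level is dropping at 147/(50π) ≈ 0.9358 m/min.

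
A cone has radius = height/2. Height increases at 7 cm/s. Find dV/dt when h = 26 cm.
1183π cm³/s

V = (1/3)π(h/2)²h = πh³/12
dV/dt = πh²/4 · 7
At h = 26: dV/dt = 1183π cm³/s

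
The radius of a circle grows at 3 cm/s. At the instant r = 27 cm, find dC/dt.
6π cm/s

C = 2πr
dC/dt = 2π · dr/dt = 2π · 3 = 6π cm/s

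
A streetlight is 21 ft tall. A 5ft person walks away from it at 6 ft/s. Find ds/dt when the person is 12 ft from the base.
15/8 ft/s

By similar triangles: 21/(x+s) = 5/s
Solving: s = 5x/16
ds/dt = 5/16 · dx/dt = 5/16 · 6 = 15/8 ft/s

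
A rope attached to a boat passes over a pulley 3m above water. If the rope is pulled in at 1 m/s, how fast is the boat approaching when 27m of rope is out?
9√5/20 ≈ 1.006 m/s

rope² = x² + 3²
x = √(27² - 3²) = 12√5
dx/dt = (rope/x) · d(rope)/dt = (27/(12√5)) · (-1) = -9√5/20 m/s
The boat approaches at 9√5/20 ≈ 1.006 m/s.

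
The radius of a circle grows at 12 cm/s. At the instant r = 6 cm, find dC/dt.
24π cm/s

C = 2πr
dC/dt = 2π · dr/dt = 2π · 12 = 24π cm/s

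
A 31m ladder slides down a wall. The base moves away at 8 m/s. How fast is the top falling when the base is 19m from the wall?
38√6/15 ≈ 6.205 m/s

x² + y² = 31²
2x·dx/dt + 2y·dy/dt = 0
dy/dt = -x/y · dx/dt = -19/(10√6) · 8 = -38√6/15 m/s
The top is descending at 38√6/15 ≈ 6.205 m/s.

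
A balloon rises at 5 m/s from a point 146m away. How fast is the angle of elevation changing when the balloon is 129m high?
0.019232 rad/s

tan(θ) = y/146
sec²(θ) · dθ/dt = (1/146) · dy/dt
dθ/dt = cos²(θ)/146 · 5 = 146/(146² + 129²) · 5
dθ/dt = 0.019232 rad/s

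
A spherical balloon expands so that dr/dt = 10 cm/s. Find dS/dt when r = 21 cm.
1680π cm²/s

S = 4πr²
dS/dt = dS/dr · dr/dt = 8πr · 10
At r = 21: dS/dt = 1680π cm²/s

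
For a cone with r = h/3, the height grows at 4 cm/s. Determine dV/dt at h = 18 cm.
144π cm³/s

V = (1/3)π(h/3)²h = πh³/27
dV/dt = πh²/9 · 4
At h = 18: dV/dt = 144π cm³/s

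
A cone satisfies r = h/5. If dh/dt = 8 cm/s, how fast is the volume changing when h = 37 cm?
10952π/25 cm³/s

V = (1/3)π(h/5)²h = πh³/75
dV/dt = πh²/25 · 8
At h = 37: dV/dt = 10952π/25 cm³/s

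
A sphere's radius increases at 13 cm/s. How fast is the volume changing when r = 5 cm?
1300π cm³/s

V = (4/3)πr³
dV/dt = dV/dr · dr/dt = 4πr² · 13
At r = 5: dV/dt = 1300π cm³/s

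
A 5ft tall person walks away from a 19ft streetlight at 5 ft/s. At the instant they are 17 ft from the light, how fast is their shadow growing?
25/14 ft/s

By similar triangles: 19/(x+s) = 5/s
Solving: s = 5x/14
ds/dt = 5/14 · dx/dt = 5/14 · 5 = 25/14 ft/s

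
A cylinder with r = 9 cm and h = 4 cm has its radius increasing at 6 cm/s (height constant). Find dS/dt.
264π cm²/s

S = 2πrh + 2πr² (lateral + bases)
dS/dt = (2πh + 4πr)·dr/dt = (2π·4 + 4π·9)·6
= 264π cm²/s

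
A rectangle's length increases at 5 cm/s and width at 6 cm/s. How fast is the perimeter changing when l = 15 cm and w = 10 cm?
22 cm/s

P = 2(l + w)
dP/dt = 2(dl/dt + dw/dt) = 2(5 + 6) = 22 cm/s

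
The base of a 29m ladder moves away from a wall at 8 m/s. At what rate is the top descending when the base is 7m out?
14√22/33 ≈ 1.99 m/s

x² + y² = 29²
2x·dx/dt + 2y·dy/dt = 0
dy/dt = -x/y · dx/dt = -7/(6√22) · 8 = -14√22/33 m/s
The top is descending at 14√22/33 ≈ 1.99 m/s.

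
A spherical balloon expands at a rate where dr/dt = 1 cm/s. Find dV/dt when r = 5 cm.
100π cm³/s

V = (4/3)πr³
dV/dt = dV/dr · dr/dt = 4πr² · 1
At r = 5: dV/dt = 100π cm³/s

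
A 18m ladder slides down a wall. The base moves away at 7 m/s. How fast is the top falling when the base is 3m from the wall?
√35/5 ≈ 1.183 m/s

x² + y² = 18²
2x·dx/dt + 2y·dy/dt = 0
dy/dt = -x/y · dx/dt = -3/(3√35) · 7 = -√35/5 m/s
The top is descending at √35/5 ≈ 1.183 m/s.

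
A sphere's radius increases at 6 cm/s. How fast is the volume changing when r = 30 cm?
21600π cm³/s

V = (4/3)πr³
dV/dt = dV/dr · dr/dt = 4πr² · 6
At r = 30: dV/dt = 21600π cm³/s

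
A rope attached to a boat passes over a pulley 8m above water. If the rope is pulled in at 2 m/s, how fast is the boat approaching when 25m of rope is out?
50√561/561 ≈ 2.111 m/s

rope² = x² + 8²
x = √(25² - 8²) = √561
dx/dt = (rope/x) · d(rope)/dt = (25/√561) · (-2) = -50√561/561 m/s
The boat approaches at 50√561/561 ≈ 2.111 m/s.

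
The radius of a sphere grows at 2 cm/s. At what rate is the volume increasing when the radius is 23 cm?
4232π cm³/s

V = (4/3)πr³
dV/dt = dV/dr · dr/dt = 4πr² · 2
At r = 23: dV/dt = 4232π cm³/s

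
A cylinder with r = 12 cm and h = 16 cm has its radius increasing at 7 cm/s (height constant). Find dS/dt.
560π cm²/s

S = 2πrh + 2πr² (lateral + bases)
dS/dt = (2πh + 4πr)·dr/dt = (2π·16 + 4π·12)·7
= 560π cm²/s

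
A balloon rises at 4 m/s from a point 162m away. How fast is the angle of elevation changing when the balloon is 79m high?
0.019948 rad/s

tan(θ) = y/162
sec²(θ) · dθ/dt = (1/162) · dy/dt
dθ/dt = cos²(θ)/162 · 4 = 162/(162² + 79²) · 4
dθ/dt = 0.019948 rad/s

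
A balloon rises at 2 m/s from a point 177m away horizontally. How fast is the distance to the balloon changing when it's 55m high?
55√34354/17177 ≈ 0.5935 m/s

z² = 177² + y²
z = √(177² + 55²) = √34354
dz/dt = y/z · dy/dt = 55/√34354 · 2 = 55√34354/17177 ≈ 0.5935 m/s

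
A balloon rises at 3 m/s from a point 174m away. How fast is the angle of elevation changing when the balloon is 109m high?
0.012382 rad/s

tan(θ) = y/174
sec²(θ) · dθ/dt = (1/174) · dy/dt
dθ/dt = cos²(θ)/174 · 3 = 174/(174² + 109²) · 3
dθ/dt = 0.012382 rad/s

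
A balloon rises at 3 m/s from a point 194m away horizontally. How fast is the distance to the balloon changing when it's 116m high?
174√12773/12773 ≈ 1.54 m/s

z² = 194² + y²
z = √(194² + 116²) = 2√12773
dz/dt = y/z · dy/dt = 116/(2√12773) · 3 = 174√12773/12773 ≈ 1.54 m/s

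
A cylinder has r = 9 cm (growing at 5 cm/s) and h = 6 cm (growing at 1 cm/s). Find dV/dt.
621π cm³/s

V = πr²h
dV/dt = 2πrh·dr/dt + πr²·dh/dt
= 2π(9)(6)(5) + π(9)²(1)
= 621π cm³/s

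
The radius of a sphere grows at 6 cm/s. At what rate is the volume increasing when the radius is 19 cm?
8664π cm³/s

V = (4/3)πr³
dV/dt = dV/dr · dr/dt = 4πr² · 6
At r = 19: dV/dt = 8664π cm³/s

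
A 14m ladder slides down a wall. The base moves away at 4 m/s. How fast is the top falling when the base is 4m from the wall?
8√5/15 ≈ 1.193 m/s

x² + y² = 14²
2x·dx/dt + 2y·dy/dt = 0
dy/dt = -x/y · dx/dt = -4/(6√5) · 4 = -8√5/15 m/s
The top is descending at 8√5/15 ≈ 1.193 m/s.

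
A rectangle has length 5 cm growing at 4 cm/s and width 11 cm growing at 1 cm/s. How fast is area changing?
49 cm²/s

A = lw
dA/dt = w·dl/dt + l·dw/dt = 11·4 + 5·1 = 49 cm²/s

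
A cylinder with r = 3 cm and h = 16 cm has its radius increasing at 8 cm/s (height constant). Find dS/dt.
352π cm²/s

S = 2πrh + 2πr² (lateral + bases)
dS/dt = (2πh + 4πr)·dr/dt = (2π·16 + 4π·3)·8
= 352π cm²/s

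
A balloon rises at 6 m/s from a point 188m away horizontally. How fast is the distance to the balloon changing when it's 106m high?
318√11645/11645 ≈ 2.947 m/s

z² = 188² + y²
z = √(188² + 106²) = 2√11645
dz/dt = y/z · dy/dt = 106/(2√11645) · 6 = 318√11645/11645 ≈ 2.947 m/s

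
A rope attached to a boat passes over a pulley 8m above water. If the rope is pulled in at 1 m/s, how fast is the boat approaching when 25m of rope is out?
25√561/561 ≈ 1.056 m/s

rope² = x² + 8²
x = √(25² - 8²) = √561
dx/dt = (rope/x) · d(rope)/dt = (25/√561) · (-1) = -25√561/561 m/s
The boat approaches at 25√561/561 ≈ 1.056 m/s.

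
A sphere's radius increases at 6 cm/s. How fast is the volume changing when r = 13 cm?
4056π cm³/s

V = (4/3)πr³
dV/dt = dV/dr · dr/dt = 4πr² · 6
At r = 13: dV/dt = 4056π cm³/s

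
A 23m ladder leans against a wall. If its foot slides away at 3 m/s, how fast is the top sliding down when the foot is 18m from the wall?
54√205/205 ≈ 3.772 m/s

x² + y² = 23²
2x·dx/dt + 2y·dy/dt = 0
dy/dt = -x/y · dx/dt = -18/√205 · 3 = -54√205/205 m/s
The top is descending at 54√205/205 ≈ 3.772 m/s.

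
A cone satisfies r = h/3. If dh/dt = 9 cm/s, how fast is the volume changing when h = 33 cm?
1089π cm³/s

V = (1/3)π(h/3)²h = πh³/27
dV/dt = πh²/9 · 9
At h = 33: dV/dt = 1089π cm³/s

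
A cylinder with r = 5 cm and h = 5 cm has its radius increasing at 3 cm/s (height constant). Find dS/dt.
90π cm²/s

S = 2πrh + 2πr² (lateral + bases)
dS/dt = (2πh + 4πr)·dr/dt = (2π·5 + 4π·5)·3
= 90π cm²/s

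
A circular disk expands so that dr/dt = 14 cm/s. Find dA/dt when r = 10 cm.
280π cm²/s

A = πr²
dA/dt = 2πr · dr/dt = 2π(10)(14) = 280π cm²/s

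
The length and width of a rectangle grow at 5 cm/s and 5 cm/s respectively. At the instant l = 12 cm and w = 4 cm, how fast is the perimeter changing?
20 cm/s

P = 2(l + w)
dP/dt = 2(dl/dt + dw/dt) = 2(5 + 5) = 20 cm/s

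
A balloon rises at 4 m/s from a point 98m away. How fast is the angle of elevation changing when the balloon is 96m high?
0.020829 rad/s

tan(θ) = y/98
sec²(θ) · dθ/dt = (1/98) · dy/dt
dθ/dt = cos²(θ)/98 · 4 = 98/(98² + 96²) · 4
dθ/dt = 0.020829 rad/s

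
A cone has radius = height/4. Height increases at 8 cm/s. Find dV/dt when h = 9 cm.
81π/2 cm³/s

V = (1/3)π(h/4)²h = πh³/48
dV/dt = πh²/16 · 8
At h = 9: dV/dt = 81π/2 cm³/s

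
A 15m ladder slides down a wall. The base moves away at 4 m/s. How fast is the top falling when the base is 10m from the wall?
8√5/5 ≈ 3.578 m/s

x² + y² = 15²
2x·dx/dt + 2y·dy/dt = 0
dy/dt = -x/y · dx/dt = -10/(5√5) · 4 = -8√5/5 m/s
The top is descending at 8√5/5 ≈ 3.578 m/s.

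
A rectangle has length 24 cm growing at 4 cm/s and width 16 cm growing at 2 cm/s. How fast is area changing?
112 cm²/s

A = lw
dA/dt = w·dl/dt + l·dw/dt = 16·4 + 24·2 = 112 cm²/s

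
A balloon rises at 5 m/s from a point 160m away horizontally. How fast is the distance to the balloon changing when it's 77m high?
385√31529/31529 ≈ 2.168 m/s

z² = 160² + y²
z = √(160² + 77²) = √31529
dz/dt = y/z · dy/dt = 77/√31529 · 5 = 385√31529/31529 ≈ 2.168 m/s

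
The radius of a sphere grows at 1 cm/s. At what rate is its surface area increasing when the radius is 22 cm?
176π cm²/s

S = 4πr²
dS/dt = dS/dr · dr/dt = 8πr · 1
At r = 22: dS/dt = 176π cm²/s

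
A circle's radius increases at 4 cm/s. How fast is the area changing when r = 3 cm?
24π cm²/s

A = πr²
dA/dt = 2πr · dr/dt = 2π(3)(4) = 24π cm²/s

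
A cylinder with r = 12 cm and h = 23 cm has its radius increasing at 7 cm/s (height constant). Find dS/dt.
658π cm²/s

S = 2πrh + 2πr² (lateral + bases)
dS/dt = (2πh + 4πr)·dr/dt = (2π·23 + 4π·12)·7
= 658π cm²/s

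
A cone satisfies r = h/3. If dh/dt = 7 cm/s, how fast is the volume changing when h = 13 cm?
1183π/9 cm³/s

V = (1/3)π(h/3)²h = πh³/27
dV/dt = πh²/9 · 7
At h = 13: dV/dt = 1183π/9 cm³/s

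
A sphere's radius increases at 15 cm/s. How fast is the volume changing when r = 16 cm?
15360π cm³/s

V = (4/3)πr³
dV/dt = dV/dr · dr/dt = 4πr² · 15
At r = 16: dV/dt = 15360π cm³/s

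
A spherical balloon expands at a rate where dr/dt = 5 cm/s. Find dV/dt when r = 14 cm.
3920π cm³/s

V = (4/3)πr³
dV/dt = dV/dr · dr/dt = 4πr² · 5
At r = 14: dV/dt = 3920π cm³/s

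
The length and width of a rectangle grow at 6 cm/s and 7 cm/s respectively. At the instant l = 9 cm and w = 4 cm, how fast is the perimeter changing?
26 cm/s

P = 2(l + w)
dP/dt = 2(dl/dt + dw/dt) = 2(6 + 7) = 26 cm/s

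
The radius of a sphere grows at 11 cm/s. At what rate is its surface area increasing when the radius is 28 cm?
2464π cm²/s

S = 4πr²
dS/dt = dS/dr · dr/dt = 8πr · 11
At r = 28: dS/dt = 2464π cm²/s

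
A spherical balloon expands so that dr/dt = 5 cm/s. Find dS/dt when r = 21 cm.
840π cm²/s

S = 4πr²
dS/dt = dS/dr · dr/dt = 8πr · 5
At r = 21: dS/dt = 840π cm²/s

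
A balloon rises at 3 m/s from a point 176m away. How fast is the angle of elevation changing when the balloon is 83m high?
0.013944 rad/s

tan(θ) = y/176
sec²(θ) · dθ/dt = (1/176) · dy/dt
dθ/dt = cos²(θ)/176 · 3 = 176/(176² + 83²) · 3
dθ/dt = 0.013944 rad/s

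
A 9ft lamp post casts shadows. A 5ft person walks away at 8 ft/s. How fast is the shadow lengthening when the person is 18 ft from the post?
10 ft/s

By similar triangles: 9/(x+s) = 5/s
Solving: s = 5x/4
ds/dt = 5/4 · dx/dt = 5/4 · 8 = 10 ft/s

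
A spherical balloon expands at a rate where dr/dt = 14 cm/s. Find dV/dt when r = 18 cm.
18144π cm³/s

V = (4/3)πr³
dV/dt = dV/dr · dr/dt = 4πr² · 14
At r = 18: dV/dt = 18144π cm³/s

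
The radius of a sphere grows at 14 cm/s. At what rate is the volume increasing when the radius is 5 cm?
1400π cm³/s

V = (4/3)πr³
dV/dt = dV/dr · dr/dt = 4πr² · 14
At r = 5: dV/dt = 1400π cm³/s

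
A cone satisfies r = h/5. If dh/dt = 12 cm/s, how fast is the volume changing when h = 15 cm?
108π cm³/s

V = (1/3)π(h/5)²h = πh³/75
dV/dt = πh²/25 · 12
At h = 15: dV/dt = 108π cm³/s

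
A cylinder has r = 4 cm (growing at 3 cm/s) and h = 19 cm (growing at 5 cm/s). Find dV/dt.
536π cm³/s

V = πr²h
dV/dt = 2πrh·dr/dt + πr²·dh/dt
= 2π(4)(19)(3) + π(4)²(5)
= 536π cm³/s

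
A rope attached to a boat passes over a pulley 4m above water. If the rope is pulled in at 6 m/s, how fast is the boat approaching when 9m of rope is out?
54√65/65 ≈ 6.698 m/s

rope² = x² + 4²
x = √(9² - 4²) = √65
dx/dt = (rope/x) · d(rope)/dt = (9/√65) · (-6) = -54√65/65 m/s
The boat approaches at 54√65/65 ≈ 6.698 m/s.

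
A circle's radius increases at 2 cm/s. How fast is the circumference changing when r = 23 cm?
4π cm/s

C = 2πr
dC/dt = 2π · dr/dt = 2π · 2 = 4π cm/s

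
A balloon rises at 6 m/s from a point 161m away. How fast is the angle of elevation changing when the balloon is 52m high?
0.033747 rad/s

tan(θ) = y/161
sec²(θ) · dθ/dt = (1/161) · dy/dt
dθ/dt = cos²(θ)/161 · 6 = 161/(161² + 52²) · 6
dθ/dt = 0.033747 rad/s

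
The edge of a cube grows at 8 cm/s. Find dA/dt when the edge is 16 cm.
1536 cm²/s

A = 6s²
dA/dt = 12s · ds/dt = 12·16·8 = 1536 cm²/s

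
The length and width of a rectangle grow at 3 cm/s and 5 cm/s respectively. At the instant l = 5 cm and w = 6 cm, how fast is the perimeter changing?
16 cm/s

P = 2(l + w)
dP/dt = 2(dl/dt + dw/dt) = 2(3 + 5) = 16 cm/s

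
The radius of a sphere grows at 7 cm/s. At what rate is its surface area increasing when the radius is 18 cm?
1008π cm²/s

S = 4πr²
dS/dt = dS/dr · dr/dt = 8πr · 7
At r = 18: dS/dt = 1008π cm²/s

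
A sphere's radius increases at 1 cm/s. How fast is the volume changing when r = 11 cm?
484π cm³/s

V = (4/3)πr³
dV/dt = dV/dr · dr/dt = 4πr² · 1
At r = 11: dV/dt = 484π cm³/s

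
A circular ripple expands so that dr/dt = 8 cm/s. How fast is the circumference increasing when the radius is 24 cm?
16π cm/s

C = 2πr
dC/dt = 2π · dr/dt = 2π · 8 = 16π cm/s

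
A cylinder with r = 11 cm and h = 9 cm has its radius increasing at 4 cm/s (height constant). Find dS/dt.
248π cm²/s

S = 2πrh + 2πr² (lateral + bases)
dS/dt = (2πh + 4πr)·dr/dt = (2π·9 + 4π·11)·4
= 248π cm²/s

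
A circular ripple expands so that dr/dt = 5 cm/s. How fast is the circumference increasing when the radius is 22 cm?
10π cm/s

C = 2πr
dC/dt = 2π · dr/dt = 2π · 5 = 10π cm/s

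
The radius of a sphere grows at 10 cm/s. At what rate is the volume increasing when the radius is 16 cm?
10240π cm³/s

V = (4/3)πr³
dV/dt = dV/dr · dr/dt = 4πr² · 10
At r = 16: dV/dt = 10240π cm³/s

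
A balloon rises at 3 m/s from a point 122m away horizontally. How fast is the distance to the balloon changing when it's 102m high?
153√6322/6322 ≈ 1.924 m/s

z² = 122² + y²
z = √(122² + 102²) = 2√6322
dz/dt = y/z · dy/dt = 102/(2√6322) · 3 = 153√6322/6322 ≈ 1.924 m/s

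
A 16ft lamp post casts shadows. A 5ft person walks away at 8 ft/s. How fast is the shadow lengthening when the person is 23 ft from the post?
40/11 ft/s

By similar triangles: 16/(x+s) = 5/s
Solving: s = 5x/11
ds/dt = 5/11 · dx/dt = 5/11 · 8 = 40/11 ft/s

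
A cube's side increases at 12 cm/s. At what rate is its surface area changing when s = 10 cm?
1440 cm²/s

A = 6s²
dA/dt = 12s · ds/dt = 12·10·12 = 1440 cm²/s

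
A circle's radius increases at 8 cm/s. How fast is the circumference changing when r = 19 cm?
16π cm/s

C = 2πr
dC/dt = 2π · dr/dt = 2π · 8 = 16π cm/s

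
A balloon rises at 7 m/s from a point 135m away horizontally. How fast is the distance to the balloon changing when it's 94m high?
658√27061/27061 ≈ 4 m/s

z² = 135² + y²
z = √(135² + 94²) = √27061
dz/dt = y/z · dy/dt = 94/√27061 · 7 = 658√27061/27061 ≈ 4 m/s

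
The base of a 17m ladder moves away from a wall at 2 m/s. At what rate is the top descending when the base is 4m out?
8√273/273 ≈ 0.4842 m/s

x² + y² = 17²
2x·dx/dt + 2y·dy/dt = 0
dy/dt = -x/y · dx/dt = -4/√273 · 2 = -8√273/273 m/s
The top is descending at 8√273/273 ≈ 0.4842 m/s.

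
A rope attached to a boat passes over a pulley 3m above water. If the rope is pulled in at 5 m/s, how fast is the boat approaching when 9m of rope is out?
15√2/4 ≈ 5.303 m/s

rope² = x² + 3²
x = √(9² - 3²) = 6√2
dx/dt = (rope/x) · d(rope)/dt = (9/(6√2)) · (-5) = -15√2/4 m/s
The boat approaches at 15√2/4 ≈ 5.303 m/s.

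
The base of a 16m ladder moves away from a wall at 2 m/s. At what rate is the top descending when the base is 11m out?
22√15/45 ≈ 1.893 m/s

x² + y² = 16²
2x·dx/dt + 2y·dy/dt = 0
dy/dt = -x/y · dx/dt = -11/(3√15) · 2 = -22√15/45 m/s
The top is descending at 22√15/45 ≈ 1.893 m/s.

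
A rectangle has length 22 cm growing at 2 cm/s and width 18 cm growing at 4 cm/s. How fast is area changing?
124 cm²/s

A = lw
dA/dt = w·dl/dt + l·dw/dt = 18·2 + 22·4 = 124 cm²/s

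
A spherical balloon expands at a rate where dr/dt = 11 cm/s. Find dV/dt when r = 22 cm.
21296π cm³/s

V = (4/3)πr³
dV/dt = dV/dr · dr/dt = 4πr² · 11
At r = 22: dV/dt = 21296π cm³/s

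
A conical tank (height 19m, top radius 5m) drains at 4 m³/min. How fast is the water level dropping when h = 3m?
1444/(225π) ≈ 2.043 m/min

r/h = 5/19, so r = (5/19)h
V = (1/3)πr²h = (1/3)π((5/19)h)²h = (25/1083)πh³
dV/dh = (25/361)πh²
dh/dt = (dV/dt)/(dV/dh) = -4/((25/361)π·3²) = -1444/(225π) m/min
The level is dropping at 1444/(225π) ≈ 2.043 m/min.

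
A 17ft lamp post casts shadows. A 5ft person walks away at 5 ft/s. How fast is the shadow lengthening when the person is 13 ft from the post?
25/12 ft/s

By similar triangles: 17/(x+s) = 5/s
Solving: s = 5x/12
ds/dt = 5/12 · dx/dt = 5/12 · 5 = 25/12 ft/s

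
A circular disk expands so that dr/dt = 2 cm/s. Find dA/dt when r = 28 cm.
112π cm²/s

A = πr²
dA/dt = 2πr · dr/dt = 2π(28)(2) = 112π cm²/s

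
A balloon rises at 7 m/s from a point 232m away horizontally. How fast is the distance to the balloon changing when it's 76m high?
133√149/745 ≈ 2.179 m/s

z² = 232² + y²
z = √(232² + 76²) = 20√149
dz/dt = y/z · dy/dt = 76/(20√149) · 7 = 133√149/745 ≈ 2.179 m/s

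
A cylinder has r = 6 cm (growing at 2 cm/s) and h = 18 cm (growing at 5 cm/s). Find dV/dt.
612π cm³/s

V = πr²h
dV/dt = 2πrh·dr/dt + πr²·dh/dt
= 2π(6)(18)(2) + π(6)²(5)
= 612π cm³/s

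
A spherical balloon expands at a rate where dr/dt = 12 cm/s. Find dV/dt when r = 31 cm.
46128π cm³/s

V = (4/3)πr³
dV/dt = dV/dr · dr/dt = 4πr² · 12
At r = 31: dV/dt = 46128π cm³/s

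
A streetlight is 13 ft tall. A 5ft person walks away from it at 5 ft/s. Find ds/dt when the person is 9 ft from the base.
25/8 ft/s

By similar triangles: 13/(x+s) = 5/s
Solving: s = 5x/8
ds/dt = 5/8 · dx/dt = 5/8 · 5 = 25/8 ft/s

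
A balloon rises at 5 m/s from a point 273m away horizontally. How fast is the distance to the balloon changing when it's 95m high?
475√83554/83554 ≈ 1.643 m/s

z² = 273² + y²
z = √(273² + 95²) = √83554
dz/dt = y/z · dy/dt = 95/√83554 · 5 = 475√83554/83554 ≈ 1.643 m/s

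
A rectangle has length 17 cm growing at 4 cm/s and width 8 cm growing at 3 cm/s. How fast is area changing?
83 cm²/s

A = lw
dA/dt = w·dl/dt + l·dw/dt = 8·4 + 17·3 = 83 cm²/s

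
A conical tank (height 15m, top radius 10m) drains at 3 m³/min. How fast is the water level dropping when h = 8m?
27/(256π) ≈ 0.03357 m/min

r/h = 10/15, so r = (2/3)h
V = (1/3)πr²h = (1/3)π((2/3)h)²h = (4/27)πh³
dV/dh = (4/9)πh²
dh/dt = (dV/dt)/(dV/dh) = -3/((4/9)π·8²) = -27/(256π) m/min
The level is dropping at 27/(256π) ≈ 0.03357 m/min.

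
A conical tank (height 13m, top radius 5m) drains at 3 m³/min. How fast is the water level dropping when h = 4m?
507/(400π) ≈ 0.4035 m/min

r/h = 5/13, so r = (5/13)h
V = (1/3)πr²h = (1/3)π((5/13)h)²h = (25/507)πh³
dV/dh = (25/169)πh²
dh/dt = (dV/dt)/(dV/dh) = -3/((25/169)π·4²) = -507/(400π) m/min
The level is dropping at 507/(400π) ≈ 0.4035 m/min.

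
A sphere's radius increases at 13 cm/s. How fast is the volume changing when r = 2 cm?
208π cm³/s

V = (4/3)πr³
dV/dt = dV/dr · dr/dt = 4πr² · 13
At r = 2: dV/dt = 208π cm³/s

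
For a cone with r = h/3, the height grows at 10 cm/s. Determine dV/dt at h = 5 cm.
250π/9 cm³/s

V = (1/3)π(h/3)²h = πh³/27
dV/dt = πh²/9 · 10
At h = 5: dV/dt = 250π/9 cm³/s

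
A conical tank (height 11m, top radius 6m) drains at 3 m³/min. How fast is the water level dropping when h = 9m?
121/(972π) ≈ 0.03962 m/min

r/h = 6/11, so r = (6/11)h
V = (1/3)πr²h = (1/3)π((6/11)h)²h = (12/121)πh³
dV/dh = (36/121)πh²
dh/dt = (dV/dt)/(dV/dh) = -3/((36/121)π·9²) = -121/(972π) m/min
The level is dropping at 121/(972π) ≈ 0.03962 m/min.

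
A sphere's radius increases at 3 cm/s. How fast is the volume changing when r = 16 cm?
3072π cm³/s

V = (4/3)πr³
dV/dt = dV/dr · dr/dt = 4πr² · 3
At r = 16: dV/dt = 3072π cm³/s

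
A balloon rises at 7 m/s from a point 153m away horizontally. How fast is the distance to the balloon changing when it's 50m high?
350√25909/25909 ≈ 2.174 m/s

z² = 153² + y²
z = √(153² + 50²) = √25909
dz/dt = y/z · dy/dt = 50/√25909 · 7 = 350√25909/25909 ≈ 2.174 m/s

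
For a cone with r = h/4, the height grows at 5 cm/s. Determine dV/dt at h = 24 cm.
180π cm³/s

V = (1/3)π(h/4)²h = πh³/48
dV/dt = πh²/16 · 5
At h = 24: dV/dt = 180π cm³/s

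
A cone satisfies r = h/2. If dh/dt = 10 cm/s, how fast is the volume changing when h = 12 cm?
360π cm³/s

V = (1/3)π(h/2)²h = πh³/12
dV/dt = πh²/4 · 10
At h = 12: dV/dt = 360π cm³/s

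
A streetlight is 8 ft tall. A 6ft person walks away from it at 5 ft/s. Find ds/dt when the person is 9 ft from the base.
15 ft/s

By similar triangles: 8/(x+s) = 6/s
Solving: s = 6x/2
ds/dt = 6/2 · dx/dt = 3 · 5 = 15 ft/s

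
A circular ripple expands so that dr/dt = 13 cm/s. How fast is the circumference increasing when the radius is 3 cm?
26π cm/s

C = 2πr
dC/dt = 2π · dr/dt = 2π · 13 = 26π cm/s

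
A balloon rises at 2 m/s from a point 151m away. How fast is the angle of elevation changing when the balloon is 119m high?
0.008171 rad/s

tan(θ) = y/151
sec²(θ) · dθ/dt = (1/151) · dy/dt
dθ/dt = cos²(θ)/151 · 2 = 151/(151² + 119²) · 2
dθ/dt = 0.008171 rad/s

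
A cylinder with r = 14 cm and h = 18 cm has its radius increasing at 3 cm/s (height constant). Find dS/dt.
276π cm²/s

S = 2πrh + 2πr² (lateral + bases)
dS/dt = (2πh + 4πr)·dr/dt = (2π·18 + 4π·14)·3
= 276π cm²/s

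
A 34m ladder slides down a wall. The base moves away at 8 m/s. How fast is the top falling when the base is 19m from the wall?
152√795/795 ≈ 5.391 m/s

x² + y² = 34²
2x·dx/dt + 2y·dy/dt = 0
dy/dt = -x/y · dx/dt = -19/√795 · 8 = -152√795/795 m/s
The top is descending at 152√795/795 ≈ 5.391 m/s.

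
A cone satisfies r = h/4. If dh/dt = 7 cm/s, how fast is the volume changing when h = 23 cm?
3703π/16 cm³/s

V = (1/3)π(h/4)²h = πh³/48
dV/dt = πh²/16 · 7
At h = 23: dV/dt = 3703π/16 cm³/s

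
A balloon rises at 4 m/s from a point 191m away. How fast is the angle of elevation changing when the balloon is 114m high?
0.015442 rad/s

tan(θ) = y/191
sec²(θ) · dθ/dt = (1/191) · dy/dt
dθ/dt = cos²(θ)/191 · 4 = 191/(191² + 114²) · 4
dθ/dt = 0.015442 rad/s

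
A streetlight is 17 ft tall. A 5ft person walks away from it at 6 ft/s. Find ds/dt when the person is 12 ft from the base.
5/2 ft/s

By similar triangles: 17/(x+s) = 5/s
Solving: s = 5x/12
ds/dt = 5/12 · dx/dt = 5/12 · 6 = 5/2 ft/s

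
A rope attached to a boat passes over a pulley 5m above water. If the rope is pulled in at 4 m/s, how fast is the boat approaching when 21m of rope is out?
21√26/26 ≈ 4.118 m/s

rope² = x² + 5²
x = √(21² - 5²) = 4√26
dx/dt = (rope/x) · d(rope)/dt = (21/(4√26)) · (-4) = -21√26/26 m/s
The boat approaches at 21√26/26 ≈ 4.118 m/s.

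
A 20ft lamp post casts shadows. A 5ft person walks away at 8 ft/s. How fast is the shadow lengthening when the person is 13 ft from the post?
8/3 ft/s

By similar triangles: 20/(x+s) = 5/s
Solving: s = 5x/15
ds/dt = 5/15 · dx/dt = 1/3 · 8 = 8/3 ft/s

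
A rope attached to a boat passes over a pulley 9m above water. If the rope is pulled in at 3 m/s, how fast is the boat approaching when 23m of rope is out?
69√7/56 ≈ 3.26 m/s

rope² = x² + 9²
x = √(23² - 9²) = 8√7
dx/dt = (rope/x) · d(rope)/dt = (23/(8√7)) · (-3) = -69√7/56 m/s
The boat approaches at 69√7/56 ≈ 3.26 m/s.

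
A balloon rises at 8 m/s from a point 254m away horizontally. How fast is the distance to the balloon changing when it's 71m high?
568√69557/69557 ≈ 2.154 m/s

z² = 254² + y²
z = √(254² + 71²) = √69557
dz/dt = y/z · dy/dt = 71/√69557 · 8 = 568√69557/69557 ≈ 2.154 m/s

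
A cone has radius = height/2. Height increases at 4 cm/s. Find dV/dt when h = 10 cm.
100π cm³/s

V = (1/3)π(h/2)²h = πh³/12
dV/dt = πh²/4 · 4
At h = 10: dV/dt = 100π cm³/s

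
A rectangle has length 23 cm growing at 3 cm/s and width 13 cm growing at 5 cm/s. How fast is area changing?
154 cm²/s

A = lw
dA/dt = w·dl/dt + l·dw/dt = 13·3 + 23·5 = 154 cm²/s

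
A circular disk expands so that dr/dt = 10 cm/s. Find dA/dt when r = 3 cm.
60π cm²/s

A = πr²
dA/dt = 2πr · dr/dt = 2π(3)(10) = 60π cm²/s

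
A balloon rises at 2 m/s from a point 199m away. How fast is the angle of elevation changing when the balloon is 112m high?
0.007633 rad/s

tan(θ) = y/199
sec²(θ) · dθ/dt = (1/199) · dy/dt
dθ/dt = cos²(θ)/199 · 2 = 199/(199² + 112²) · 2
dθ/dt = 0.007633 rad/s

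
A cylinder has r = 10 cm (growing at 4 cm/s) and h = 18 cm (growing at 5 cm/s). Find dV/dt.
1940π cm³/s

V = πr²h
dV/dt = 2πrh·dr/dt + πr²·dh/dt
= 2π(10)(18)(4) + π(10)²(5)
= 1940π cm³/s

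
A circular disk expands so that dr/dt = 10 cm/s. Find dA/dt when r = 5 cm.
100π cm²/s

A = πr²
dA/dt = 2πr · dr/dt = 2π(5)(10) = 100π cm²/s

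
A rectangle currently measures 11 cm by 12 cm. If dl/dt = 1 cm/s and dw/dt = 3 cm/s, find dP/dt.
8 cm/s

P = 2(l + w)
dP/dt = 2(dl/dt + dw/dt) = 2(1 + 3) = 8 cm/s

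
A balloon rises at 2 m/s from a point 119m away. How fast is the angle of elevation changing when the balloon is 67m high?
0.012761 rad/s

tan(θ) = y/119
sec²(θ) · dθ/dt = (1/119) · dy/dt
dθ/dt = cos²(θ)/119 · 2 = 119/(119² + 67²) · 2
dθ/dt = 0.012761 rad/s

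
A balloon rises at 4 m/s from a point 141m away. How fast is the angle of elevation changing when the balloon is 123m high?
0.01611 rad/s

tan(θ) = y/141
sec²(θ) · dθ/dt = (1/141) · dy/dt
dθ/dt = cos²(θ)/141 · 4 = 141/(141² + 123²) · 4
dθ/dt = 0.01611 rad/s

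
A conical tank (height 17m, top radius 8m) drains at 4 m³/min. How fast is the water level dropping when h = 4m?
289/(256π) ≈ 0.3593 m/min

r/h = 8/17, so r = (8/17)h
V = (1/3)πr²h = (1/3)π((8/17)h)²h = (64/867)πh³
dV/dh = (64/289)πh²
dh/dt = (dV/dt)/(dV/dh) = -4/((64/289)π·4²) = -289/(256π) m/min
The level is dropping at 289/(256π) ≈ 0.3593 m/min.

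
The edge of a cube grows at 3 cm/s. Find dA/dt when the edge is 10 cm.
360 cm²/s

A = 6s²
dA/dt = 12s · ds/dt = 12·10·3 = 360 cm²/s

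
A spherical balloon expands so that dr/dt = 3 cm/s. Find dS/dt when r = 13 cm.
312π cm²/s

S = 4πr²
dS/dt = dS/dr · dr/dt = 8πr · 3
At r = 13: dS/dt = 312π cm²/s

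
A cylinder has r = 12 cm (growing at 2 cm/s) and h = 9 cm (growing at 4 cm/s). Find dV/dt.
1008π cm³/s

V = πr²h
dV/dt = 2πrh·dr/dt + πr²·dh/dt
= 2π(12)(9)(2) + π(12)²(4)
= 1008π cm³/s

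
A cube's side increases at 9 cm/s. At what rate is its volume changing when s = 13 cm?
4563 cm³/s

V = s³
dV/dt = 3s² · ds/dt = 3·13²·9 = 4563 cm³/s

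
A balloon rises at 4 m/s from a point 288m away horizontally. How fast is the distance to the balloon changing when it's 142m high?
284√25777/25777 ≈ 1.769 m/s

z² = 288² + y²
z = √(288² + 142²) = 2√25777
dz/dt = y/z · dy/dt = 142/(2√25777) · 4 = 284√25777/25777 ≈ 1.769 m/s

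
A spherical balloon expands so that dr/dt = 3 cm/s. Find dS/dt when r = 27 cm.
648π cm²/s

S = 4πr²
dS/dt = dS/dr · dr/dt = 8πr · 3
At r = 27: dS/dt = 648π cm²/s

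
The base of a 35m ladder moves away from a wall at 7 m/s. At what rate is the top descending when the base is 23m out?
161√174/348 ≈ 6.103 m/s

x² + y² = 35²
2x·dx/dt + 2y·dy/dt = 0
dy/dt = -x/y · dx/dt = -23/(2√174) · 7 = -161√174/348 m/s
The top is descending at 161√174/348 ≈ 6.103 m/s.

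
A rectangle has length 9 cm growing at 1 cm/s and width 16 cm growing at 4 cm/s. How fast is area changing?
52 cm²/s

A = lw
dA/dt = w·dl/dt + l·dw/dt = 16·1 + 9·4 = 52 cm²/s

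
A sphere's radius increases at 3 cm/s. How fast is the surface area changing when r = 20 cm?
480π cm²/s

S = 4πr²
dS/dt = dS/dr · dr/dt = 8πr · 3
At r = 20: dS/dt = 480π cm²/s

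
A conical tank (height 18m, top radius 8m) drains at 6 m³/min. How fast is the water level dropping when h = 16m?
243/(2048π) ≈ 0.03777 m/min

r/h = 8/18, so r = (4/9)h
V = (1/3)πr²h = (1/3)π((4/9)h)²h = (16/243)πh³
dV/dh = (16/81)πh²
dh/dt = (dV/dt)/(dV/dh) = -6/((16/81)π·16²) = -243/(2048π) m/min
The level is dropping at 243/(2048π) ≈ 0.03777 m/min.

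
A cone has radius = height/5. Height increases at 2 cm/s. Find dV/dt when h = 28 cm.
1568π/25 cm³/s

V = (1/3)π(h/5)²h = πh³/75
dV/dt = πh²/25 · 2
At h = 28: dV/dt = 1568π/25 cm³/s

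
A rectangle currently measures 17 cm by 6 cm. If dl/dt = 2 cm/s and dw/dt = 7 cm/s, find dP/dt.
18 cm/s

P = 2(l + w)
dP/dt = 2(dl/dt + dw/dt) = 2(2 + 7) = 18 cm/s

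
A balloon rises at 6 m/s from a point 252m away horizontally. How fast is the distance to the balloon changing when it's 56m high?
12√85/85 ≈ 1.302 m/s

z² = 252² + y²
z = √(252² + 56²) = 28√85
dz/dt = y/z · dy/dt = 56/(28√85) · 6 = 12√85/85 ≈ 1.302 m/s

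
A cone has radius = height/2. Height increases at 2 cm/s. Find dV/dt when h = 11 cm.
121π/2 cm³/s

V = (1/3)π(h/2)²h = πh³/12
dV/dt = πh²/4 · 2
At h = 11: dV/dt = 121π/2 cm³/s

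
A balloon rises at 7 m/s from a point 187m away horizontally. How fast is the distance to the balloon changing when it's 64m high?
448√39065/39065 ≈ 2.267 m/s

z² = 187² + y²
z = √(187² + 64²) = √39065
dz/dt = y/z · dy/dt = 64/√39065 · 7 = 448√39065/39065 ≈ 2.267 m/s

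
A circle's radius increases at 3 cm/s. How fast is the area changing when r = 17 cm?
102π cm²/s

A = πr²
dA/dt = 2πr · dr/dt = 2π(17)(3) = 102π cm²/s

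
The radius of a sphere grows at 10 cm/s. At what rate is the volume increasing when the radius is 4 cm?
640π cm³/s

V = (4/3)πr³
dV/dt = dV/dr · dr/dt = 4πr² · 10
At r = 4: dV/dt = 640π cm³/s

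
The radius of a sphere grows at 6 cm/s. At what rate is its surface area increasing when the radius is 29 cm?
1392π cm²/s

S = 4πr²
dS/dt = dS/dr · dr/dt = 8πr · 6
At r = 29: dS/dt = 1392π cm²/s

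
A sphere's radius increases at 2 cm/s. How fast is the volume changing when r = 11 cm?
968π cm³/s

V = (4/3)πr³
dV/dt = dV/dr · dr/dt = 4πr² · 2
At r = 11: dV/dt = 968π cm³/s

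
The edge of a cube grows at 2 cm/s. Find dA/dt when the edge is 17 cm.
408 cm²/s

A = 6s²
dA/dt = 12s · ds/dt = 12·17·2 = 408 cm²/s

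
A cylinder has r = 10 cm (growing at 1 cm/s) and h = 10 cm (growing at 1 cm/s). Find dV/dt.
300π cm³/s

V = πr²h
dV/dt = 2πrh·dr/dt + πr²·dh/dt
= 2π(10)(10)(1) + π(10)²(1)
= 300π cm³/s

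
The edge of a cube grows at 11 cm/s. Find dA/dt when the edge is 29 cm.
3828 cm²/s

A = 6s²
dA/dt = 12s · ds/dt = 12·29·11 = 3828 cm²/s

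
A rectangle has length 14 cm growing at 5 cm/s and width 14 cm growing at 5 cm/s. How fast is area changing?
140 cm²/s

A = lw
dA/dt = w·dl/dt + l·dw/dt = 14·5 + 14·5 = 140 cm²/s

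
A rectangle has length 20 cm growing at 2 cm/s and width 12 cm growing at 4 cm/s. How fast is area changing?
104 cm²/s

A = lw
dA/dt = w·dl/dt + l·dw/dt = 12·2 + 20·4 = 104 cm²/s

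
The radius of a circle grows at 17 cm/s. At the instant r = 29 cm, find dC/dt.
34π cm/s

C = 2πr
dC/dt = 2π · dr/dt = 2π · 17 = 34π cm/s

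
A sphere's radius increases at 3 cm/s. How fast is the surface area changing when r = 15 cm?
360π cm²/s

S = 4πr²
dS/dt = dS/dr · dr/dt = 8πr · 3
At r = 15: dS/dt = 360π cm²/s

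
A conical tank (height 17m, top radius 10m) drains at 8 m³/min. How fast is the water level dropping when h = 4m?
289/(200π) ≈ 0.46 m/min

r/h = 10/17, so r = (10/17)h
V = (1/3)πr²h = (1/3)π((10/17)h)²h = (100/867)πh³
dV/dh = (100/289)πh²
dh/dt = (dV/dt)/(dV/dh) = -8/((100/289)π·4²) = -289/(200π) m/min
The level is dropping at 289/(200π) ≈ 0.46 m/min.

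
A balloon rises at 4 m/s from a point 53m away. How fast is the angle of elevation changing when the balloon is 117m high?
0.01285 rad/s

tan(θ) = y/53
sec²(θ) · dθ/dt = (1/53) · dy/dt
dθ/dt = cos²(θ)/53 · 4 = 53/(53² + 117²) · 4
dθ/dt = 0.01285 rad/s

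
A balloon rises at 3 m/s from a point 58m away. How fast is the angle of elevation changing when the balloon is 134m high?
0.008161 rad/s

tan(θ) = y/58
sec²(θ) · dθ/dt = (1/58) · dy/dt
dθ/dt = cos²(θ)/58 · 3 = 58/(58² + 134²) · 3
dθ/dt = 0.008161 rad/s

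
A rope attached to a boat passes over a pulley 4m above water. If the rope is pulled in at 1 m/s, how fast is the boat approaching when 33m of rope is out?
33√1073/1073 ≈ 1.007 m/s

rope² = x² + 4²
x = √(33² - 4²) = √1073
dx/dt = (rope/x) · d(rope)/dt = (33/√1073) · (-1) = -33√1073/1073 m/s
The boat approaches at 33√1073/1073 ≈ 1.007 m/s.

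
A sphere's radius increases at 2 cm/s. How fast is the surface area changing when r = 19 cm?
304π cm²/s

S = 4πr²
dS/dt = dS/dr · dr/dt = 8πr · 2
At r = 19: dS/dt = 304π cm²/s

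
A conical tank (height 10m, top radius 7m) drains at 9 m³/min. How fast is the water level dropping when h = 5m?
36/(49π) ≈ 0.2339 m/min

r/h = 7/10, so r = (7/10)h
V = (1/3)πr²h = (1/3)π((7/10)h)²h = (49/300)πh³
dV/dh = (49/100)πh²
dh/dt = (dV/dt)/(dV/dh) = -9/((49/100)π·5²) = -36/(49π) m/min
The level is dropping at 36/(49π) ≈ 0.2339 m/min.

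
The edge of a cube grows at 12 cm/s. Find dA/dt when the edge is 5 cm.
720 cm²/s

A = 6s²
dA/dt = 12s · ds/dt = 12·5·12 = 720 cm²/s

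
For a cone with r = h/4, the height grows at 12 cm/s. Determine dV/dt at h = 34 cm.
867π cm³/s

V = (1/3)π(h/4)²h = πh³/48
dV/dt = πh²/16 · 12
At h = 34: dV/dt = 867π cm³/s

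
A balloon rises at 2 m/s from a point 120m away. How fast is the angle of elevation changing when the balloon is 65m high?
0.012886 rad/s

tan(θ) = y/120
sec²(θ) · dθ/dt = (1/120) · dy/dt
dθ/dt = cos²(θ)/120 · 2 = 120/(120² + 65²) · 2
dθ/dt = 0.012886 rad/s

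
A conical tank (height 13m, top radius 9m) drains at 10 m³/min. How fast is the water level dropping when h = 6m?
845/(1458π) ≈ 0.1845 m/min

r/h = 9/13, so r = (9/13)h
V = (1/3)πr²h = (1/3)π((9/13)h)²h = (27/169)πh³
dV/dh = (81/169)πh²
dh/dt = (dV/dt)/(dV/dh) = -10/((81/169)π·6²) = -845/(1458π) m/min
The level is dropping at 845/(1458π) ≈ 0.1845 m/min.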